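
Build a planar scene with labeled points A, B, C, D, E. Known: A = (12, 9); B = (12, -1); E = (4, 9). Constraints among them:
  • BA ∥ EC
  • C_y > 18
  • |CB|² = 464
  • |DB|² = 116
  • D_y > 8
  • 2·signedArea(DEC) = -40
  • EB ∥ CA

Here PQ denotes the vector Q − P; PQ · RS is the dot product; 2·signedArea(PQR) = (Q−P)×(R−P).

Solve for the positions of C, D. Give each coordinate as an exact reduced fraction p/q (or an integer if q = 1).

C = (4, 19)
D = (8, 9)

1. C_x = 4  [EB ∥ CA ∩ BA ∥ EC]
2. C_y = 19  [EB ∥ CA ∩ BA ∥ EC]
   → C = (4, 19)
3. D_x = 8  [2·signedArea(DEC) = -40]
4. D_y = 9  [|DB|² = 116]
   → D = (8, 9)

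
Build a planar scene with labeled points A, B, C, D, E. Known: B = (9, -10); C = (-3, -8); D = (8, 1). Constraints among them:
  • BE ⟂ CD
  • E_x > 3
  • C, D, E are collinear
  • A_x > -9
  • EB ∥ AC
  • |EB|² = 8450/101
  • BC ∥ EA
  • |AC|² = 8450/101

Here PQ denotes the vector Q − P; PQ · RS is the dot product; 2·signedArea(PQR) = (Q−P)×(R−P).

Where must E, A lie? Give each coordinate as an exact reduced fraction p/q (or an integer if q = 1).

A = (-888/101, -93/101)
E = (324/101, -295/101)

1. E_x = 324/101  [C, D, E are collinear ∩ BE ⟂ CD]
2. E_y = -295/101  [C, D, E are collinear ∩ BE ⟂ CD]
   → E = (324/101, -295/101)
3. A_x = -888/101  [EB ∥ AC ∩ BC ∥ EA]
4. A_y = -93/101  [EB ∥ AC ∩ BC ∥ EA]
   → A = (-888/101, -93/101)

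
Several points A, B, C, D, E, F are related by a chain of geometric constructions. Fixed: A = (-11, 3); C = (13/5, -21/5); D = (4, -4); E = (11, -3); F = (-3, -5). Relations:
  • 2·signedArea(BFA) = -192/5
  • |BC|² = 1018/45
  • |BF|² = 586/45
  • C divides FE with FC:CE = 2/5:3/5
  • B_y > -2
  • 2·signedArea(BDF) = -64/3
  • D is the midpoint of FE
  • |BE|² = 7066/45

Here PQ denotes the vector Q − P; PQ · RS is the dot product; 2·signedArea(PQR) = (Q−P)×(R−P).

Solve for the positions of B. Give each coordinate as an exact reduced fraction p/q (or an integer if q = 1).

1. B_x = -22/15  [2·signedArea(BFA) = -192/5 ∩ 2·signedArea(BDF) = -64/3]
2. B_y = -26/15  [2·signedArea(BFA) = -192/5 ∩ 2·signedArea(BDF) = -64/3]
   → B = (-22/15, -26/15)

B = (-22/15, -26/15)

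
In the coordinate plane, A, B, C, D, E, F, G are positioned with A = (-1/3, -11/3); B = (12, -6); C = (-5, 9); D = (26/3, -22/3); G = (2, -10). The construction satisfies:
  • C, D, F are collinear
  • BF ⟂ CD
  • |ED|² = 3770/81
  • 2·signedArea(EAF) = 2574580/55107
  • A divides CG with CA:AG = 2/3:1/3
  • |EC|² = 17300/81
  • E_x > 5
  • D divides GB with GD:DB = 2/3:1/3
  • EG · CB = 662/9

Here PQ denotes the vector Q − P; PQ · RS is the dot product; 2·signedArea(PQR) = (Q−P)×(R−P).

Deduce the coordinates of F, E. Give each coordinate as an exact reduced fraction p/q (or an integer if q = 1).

1. F_x = 19151/2041  [C, D, F are collinear ∩ BF ⟂ CD]
2. F_y = -16715/2041  [C, D, F are collinear ∩ BF ⟂ CD]
   → F = (19151/2041, -16715/2041)
3. E_x = 47/9  [2·signedArea(EAF) = 2574580/55107 ∩ EG · CB = 662/9]
4. E_y = -13/9  [2·signedArea(EAF) = 2574580/55107 ∩ EG · CB = 662/9]
   → E = (47/9, -13/9)

E = (47/9, -13/9)
F = (19151/2041, -16715/2041)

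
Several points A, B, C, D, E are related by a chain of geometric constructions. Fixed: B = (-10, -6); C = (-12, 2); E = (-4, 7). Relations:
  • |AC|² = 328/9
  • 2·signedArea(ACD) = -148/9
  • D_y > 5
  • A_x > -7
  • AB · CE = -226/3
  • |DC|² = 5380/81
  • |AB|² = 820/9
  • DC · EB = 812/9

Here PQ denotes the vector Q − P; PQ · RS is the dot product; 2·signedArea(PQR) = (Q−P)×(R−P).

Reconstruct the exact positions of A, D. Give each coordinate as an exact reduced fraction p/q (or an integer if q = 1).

A = (-6, 8/3)
D = (-14/3, 50/9)

1. A_x = -6  [line -8·x + -5·y + -104/3 = 0 ∩ |AC|² = 328/9]
2. A_y = 8/3  [line -8·x + -5·y + -104/3 = 0 ∩ |AC|² = 328/9]
   → A = (-6, 8/3)
3. D_x = -14/3  [DC · EB = 812/9 ∩ 2·signedArea(ACD) = -148/9]
4. D_y = 50/9  [DC · EB = 812/9 ∩ 2·signedArea(ACD) = -148/9]
   → D = (-14/3, 50/9)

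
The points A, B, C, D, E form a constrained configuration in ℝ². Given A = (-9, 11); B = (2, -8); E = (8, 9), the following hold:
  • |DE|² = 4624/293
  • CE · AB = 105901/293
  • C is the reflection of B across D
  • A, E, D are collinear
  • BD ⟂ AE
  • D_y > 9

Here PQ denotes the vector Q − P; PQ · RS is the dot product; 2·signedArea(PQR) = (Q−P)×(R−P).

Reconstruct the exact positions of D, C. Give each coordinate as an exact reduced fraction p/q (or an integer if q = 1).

C = (1790/293, 7890/293)
D = (1188/293, 2773/293)

1. D_x = 1188/293  [A, E, D are collinear ∩ BD ⟂ AE]
2. D_y = 2773/293  [A, E, D are collinear ∩ BD ⟂ AE]
   → D = (1188/293, 2773/293)
3. C_x = 1790/293  [C is the reflection of B across D]
4. C_y = 7890/293  [C is the reflection of B across D]
   → C = (1790/293, 7890/293)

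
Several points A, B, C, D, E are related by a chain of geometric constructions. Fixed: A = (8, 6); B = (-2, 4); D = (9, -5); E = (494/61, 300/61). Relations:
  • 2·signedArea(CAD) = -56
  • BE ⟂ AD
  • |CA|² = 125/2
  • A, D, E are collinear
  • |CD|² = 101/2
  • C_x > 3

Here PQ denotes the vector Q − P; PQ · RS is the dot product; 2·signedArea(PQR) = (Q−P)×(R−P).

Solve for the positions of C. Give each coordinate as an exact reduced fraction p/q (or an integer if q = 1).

1. C_x = 7/2  [line 11·x + 1·y + -38 = 0 ∩ |CA|² = 125/2]
2. C_y = -1/2  [line 11·x + 1·y + -38 = 0 ∩ |CA|² = 125/2]
   → C = (7/2, -1/2)

C = (7/2, -1/2)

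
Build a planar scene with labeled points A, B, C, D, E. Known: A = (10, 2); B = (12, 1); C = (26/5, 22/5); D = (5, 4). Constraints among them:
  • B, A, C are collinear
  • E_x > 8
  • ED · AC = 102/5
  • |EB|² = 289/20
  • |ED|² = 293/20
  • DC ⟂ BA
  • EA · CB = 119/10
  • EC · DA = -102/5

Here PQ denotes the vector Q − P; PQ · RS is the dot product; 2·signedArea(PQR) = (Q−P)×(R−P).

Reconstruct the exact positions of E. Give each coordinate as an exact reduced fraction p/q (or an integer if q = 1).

E = (43/5, 27/10)

1. E_x = 43/5  [EA · CB = 119/10 ∩ EC · DA = -102/5]
2. E_y = 27/10  [EA · CB = 119/10 ∩ EC · DA = -102/5]
   → E = (43/5, 27/10)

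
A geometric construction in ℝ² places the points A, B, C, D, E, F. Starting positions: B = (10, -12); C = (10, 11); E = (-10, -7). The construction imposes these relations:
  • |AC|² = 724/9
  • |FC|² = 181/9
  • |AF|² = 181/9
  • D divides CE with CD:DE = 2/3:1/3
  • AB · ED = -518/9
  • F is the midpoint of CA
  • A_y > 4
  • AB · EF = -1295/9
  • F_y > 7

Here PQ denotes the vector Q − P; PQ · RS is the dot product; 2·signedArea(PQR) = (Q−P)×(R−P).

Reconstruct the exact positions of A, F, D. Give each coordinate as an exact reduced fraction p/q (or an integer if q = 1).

A = (10/3, 5)
D = (-10/3, -1)
F = (20/3, 8)

1. D_x = -10/3  [D divides CE with CD:DE = 2/3:1/3]
2. D_y = -1  [D divides CE with CD:DE = 2/3:1/3]
   → D = (-10/3, -1)
3. A_x = 10/3  [line -20/3·x + -6·y + 470/9 = 0 ∩ |AC|² = 724/9]
4. A_y = 5  [line -20/3·x + -6·y + 470/9 = 0 ∩ |AC|² = 724/9]
   → A = (10/3, 5)
5. F_x = 20/3  [AB · EF = -1295/9 ∩ F is the midpoint of CA]
6. F_y = 8  [AB · EF = -1295/9 ∩ F is the midpoint of CA]
   → F = (20/3, 8)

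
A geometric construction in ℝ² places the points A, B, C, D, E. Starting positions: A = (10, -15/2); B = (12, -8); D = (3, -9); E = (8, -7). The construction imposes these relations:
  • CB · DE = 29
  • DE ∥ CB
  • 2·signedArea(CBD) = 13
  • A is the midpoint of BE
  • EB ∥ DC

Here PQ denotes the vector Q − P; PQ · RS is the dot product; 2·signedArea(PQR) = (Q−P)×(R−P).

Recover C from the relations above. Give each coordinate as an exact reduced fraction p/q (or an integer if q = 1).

1. C_x = 7  [DE ∥ CB ∩ EB ∥ DC]
2. C_y = -10  [DE ∥ CB ∩ EB ∥ DC]
   → C = (7, -10)

C = (7, -10)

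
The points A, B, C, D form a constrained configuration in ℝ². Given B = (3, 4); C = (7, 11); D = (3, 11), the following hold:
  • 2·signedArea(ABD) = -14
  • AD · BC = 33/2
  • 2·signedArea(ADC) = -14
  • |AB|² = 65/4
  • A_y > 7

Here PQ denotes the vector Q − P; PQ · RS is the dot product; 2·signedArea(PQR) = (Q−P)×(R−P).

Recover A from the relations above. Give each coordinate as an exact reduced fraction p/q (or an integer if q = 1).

A = (5, 15/2)

1. A_x = 5  [2·signedArea(ABD) = -14 ∩ AD · BC = 33/2]
2. A_y = 15/2  [2·signedArea(ABD) = -14 ∩ AD · BC = 33/2]
   → A = (5, 15/2)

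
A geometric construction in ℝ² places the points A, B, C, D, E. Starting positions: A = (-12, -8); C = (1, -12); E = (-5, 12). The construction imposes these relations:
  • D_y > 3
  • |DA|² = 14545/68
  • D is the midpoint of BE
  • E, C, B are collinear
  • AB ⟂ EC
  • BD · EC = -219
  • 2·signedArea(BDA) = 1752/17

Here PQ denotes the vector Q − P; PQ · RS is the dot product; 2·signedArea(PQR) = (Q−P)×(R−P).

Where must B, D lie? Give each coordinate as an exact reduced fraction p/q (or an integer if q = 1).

B = (-12/17, -88/17)
D = (-97/34, 58/17)

1. B_x = -12/17  [E, C, B are collinear ∩ AB ⟂ EC]
2. B_y = -88/17  [E, C, B are collinear ∩ AB ⟂ EC]
   → B = (-12/17, -88/17)
3. D_x = -97/34  [D is the midpoint of BE]
4. D_y = 58/17  [D is the midpoint of BE]
   → D = (-97/34, 58/17)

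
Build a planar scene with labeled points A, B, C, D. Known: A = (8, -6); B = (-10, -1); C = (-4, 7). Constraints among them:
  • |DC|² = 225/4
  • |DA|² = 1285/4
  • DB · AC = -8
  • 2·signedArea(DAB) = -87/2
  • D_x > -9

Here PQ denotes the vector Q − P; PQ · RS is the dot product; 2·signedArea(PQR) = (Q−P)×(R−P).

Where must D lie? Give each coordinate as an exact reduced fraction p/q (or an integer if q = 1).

D = (-17/2, 1)

1. D_x = -17/2  [2·signedArea(DAB) = -87/2 ∩ DB · AC = -8]
2. D_y = 1  [2·signedArea(DAB) = -87/2 ∩ DB · AC = -8]
   → D = (-17/2, 1)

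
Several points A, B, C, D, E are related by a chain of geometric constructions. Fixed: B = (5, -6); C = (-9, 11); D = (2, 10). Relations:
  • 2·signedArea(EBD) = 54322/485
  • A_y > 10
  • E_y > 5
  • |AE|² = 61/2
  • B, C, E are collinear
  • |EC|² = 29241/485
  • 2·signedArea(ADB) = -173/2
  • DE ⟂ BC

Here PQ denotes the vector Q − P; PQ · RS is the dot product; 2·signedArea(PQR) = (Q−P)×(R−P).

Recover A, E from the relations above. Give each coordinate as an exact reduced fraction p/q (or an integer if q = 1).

A = (-7/2, 21/2)
E = (-1971/485, 2428/485)

1. E_x = -1971/485  [B, C, E are collinear ∩ DE ⟂ BC]
2. E_y = 2428/485  [B, C, E are collinear ∩ DE ⟂ BC]
   → E = (-1971/485, 2428/485)
3. A_x = -7/2  [line 16·x + 3·y + 49/2 = 0 ∩ |AE|² = 61/2]
4. A_y = 21/2  [line 16·x + 3·y + 49/2 = 0 ∩ |AE|² = 61/2]
   → A = (-7/2, 21/2)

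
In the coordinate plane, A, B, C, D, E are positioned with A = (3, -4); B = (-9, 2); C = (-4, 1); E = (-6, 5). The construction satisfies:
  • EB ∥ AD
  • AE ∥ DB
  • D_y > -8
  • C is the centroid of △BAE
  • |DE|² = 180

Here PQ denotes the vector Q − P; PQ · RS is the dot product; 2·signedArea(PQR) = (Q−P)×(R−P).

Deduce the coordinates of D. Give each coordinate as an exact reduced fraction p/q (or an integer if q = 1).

D = (0, -7)

1. D_x = 0  [AE ∥ DB ∩ EB ∥ AD]
2. D_y = -7  [AE ∥ DB ∩ EB ∥ AD]
   → D = (0, -7)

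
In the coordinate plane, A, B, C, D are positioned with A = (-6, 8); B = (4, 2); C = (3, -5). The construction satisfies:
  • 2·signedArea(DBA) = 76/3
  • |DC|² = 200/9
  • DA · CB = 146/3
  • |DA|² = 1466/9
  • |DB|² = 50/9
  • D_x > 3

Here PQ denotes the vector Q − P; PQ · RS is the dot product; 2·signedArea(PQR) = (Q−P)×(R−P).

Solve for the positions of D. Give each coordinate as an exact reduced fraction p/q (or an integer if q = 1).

1. D_x = 11/3  [2·signedArea(DBA) = 76/3 ∩ DA · CB = 146/3]
2. D_y = -1/3  [2·signedArea(DBA) = 76/3 ∩ DA · CB = 146/3]
   → D = (11/3, -1/3)

D = (11/3, -1/3)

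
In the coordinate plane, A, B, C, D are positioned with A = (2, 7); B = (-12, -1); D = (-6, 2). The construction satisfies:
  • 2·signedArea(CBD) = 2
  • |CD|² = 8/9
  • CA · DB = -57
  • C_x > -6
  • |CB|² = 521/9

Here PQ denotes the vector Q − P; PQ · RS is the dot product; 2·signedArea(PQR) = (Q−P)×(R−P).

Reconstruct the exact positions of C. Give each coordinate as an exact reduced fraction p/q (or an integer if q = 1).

1. C_x = -16/3  [2·signedArea(CBD) = 2 ∩ CA · DB = -57]
2. C_y = 8/3  [2·signedArea(CBD) = 2 ∩ CA · DB = -57]
   → C = (-16/3, 8/3)

C = (-16/3, 8/3)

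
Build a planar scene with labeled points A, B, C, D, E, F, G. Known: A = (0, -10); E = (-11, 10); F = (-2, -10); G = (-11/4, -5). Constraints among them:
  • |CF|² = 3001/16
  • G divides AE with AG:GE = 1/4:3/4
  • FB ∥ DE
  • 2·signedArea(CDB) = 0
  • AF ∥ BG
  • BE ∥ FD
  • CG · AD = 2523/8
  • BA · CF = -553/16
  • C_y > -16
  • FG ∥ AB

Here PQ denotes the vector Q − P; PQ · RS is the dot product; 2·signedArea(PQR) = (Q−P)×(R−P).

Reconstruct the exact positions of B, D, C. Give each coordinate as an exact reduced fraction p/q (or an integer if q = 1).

B = (-3/4, -5)
C = (43/4, -15)
D = (-49/4, 5)

1. B_x = -3/4  [AF ∥ BG ∩ FG ∥ AB]
2. B_y = -5  [AF ∥ BG ∩ FG ∥ AB]
   → B = (-3/4, -5)
3. D_x = -49/4  [FB ∥ DE ∩ BE ∥ FD]
4. D_y = 5  [FB ∥ DE ∩ BE ∥ FD]
   → D = (-49/4, 5)
5. C_x = 43/4  [2·signedArea(CDB) = 0 ∩ CG · AD = 2523/8]
6. C_y = -15  [2·signedArea(CDB) = 0 ∩ CG · AD = 2523/8]
   → C = (43/4, -15)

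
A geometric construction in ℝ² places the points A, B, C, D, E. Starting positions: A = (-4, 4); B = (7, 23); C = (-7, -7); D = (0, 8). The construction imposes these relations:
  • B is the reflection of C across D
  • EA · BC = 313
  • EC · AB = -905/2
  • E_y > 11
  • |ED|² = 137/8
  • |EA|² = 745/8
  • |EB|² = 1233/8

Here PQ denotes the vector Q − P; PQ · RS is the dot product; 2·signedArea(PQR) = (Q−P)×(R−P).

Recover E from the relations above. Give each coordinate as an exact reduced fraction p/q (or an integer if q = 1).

E = (7/4, 47/4)

1. E_x = 7/4  [EA · BC = 313 ∩ EC · AB = -905/2]
2. E_y = 47/4  [EA · BC = 313 ∩ EC · AB = -905/2]
   → E = (7/4, 47/4)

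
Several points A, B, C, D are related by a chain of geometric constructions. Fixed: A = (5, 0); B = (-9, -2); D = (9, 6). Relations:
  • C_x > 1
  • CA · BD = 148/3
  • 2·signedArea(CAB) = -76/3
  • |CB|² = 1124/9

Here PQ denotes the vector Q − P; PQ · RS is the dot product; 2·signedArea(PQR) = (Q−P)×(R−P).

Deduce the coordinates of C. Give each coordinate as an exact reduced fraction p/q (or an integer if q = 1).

C = (5/3, 4/3)

1. C_x = 5/3  [2·signedArea(CAB) = -76/3 ∩ CA · BD = 148/3]
2. C_y = 4/3  [2·signedArea(CAB) = -76/3 ∩ CA · BD = 148/3]
   → C = (5/3, 4/3)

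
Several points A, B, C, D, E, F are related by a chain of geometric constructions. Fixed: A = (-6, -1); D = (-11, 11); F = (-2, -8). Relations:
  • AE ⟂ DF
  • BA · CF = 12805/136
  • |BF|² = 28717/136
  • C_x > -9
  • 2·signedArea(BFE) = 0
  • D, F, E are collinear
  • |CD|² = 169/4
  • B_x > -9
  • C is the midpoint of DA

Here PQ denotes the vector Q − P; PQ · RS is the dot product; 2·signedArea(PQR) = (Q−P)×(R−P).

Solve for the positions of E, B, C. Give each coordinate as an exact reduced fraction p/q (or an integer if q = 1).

1. E_x = -185/34  [D, F, E are collinear ∩ AE ⟂ DF]
2. E_y = -25/34  [D, F, E are collinear ∩ AE ⟂ DF]
   → E = (-185/34, -25/34)
3. C_x = -17/2  [C is the midpoint of DA]
4. C_y = 5  [C is the midpoint of DA]
   → C = (-17/2, 5)
5. B_x = -559/68  [2·signedArea(BFE) = 0 ∩ BA · CF = 12805/136]
6. B_y = 349/68  [2·signedArea(BFE) = 0 ∩ BA · CF = 12805/136]
   → B = (-559/68, 349/68)

B = (-559/68, 349/68)
C = (-17/2, 5)
E = (-185/34, -25/34)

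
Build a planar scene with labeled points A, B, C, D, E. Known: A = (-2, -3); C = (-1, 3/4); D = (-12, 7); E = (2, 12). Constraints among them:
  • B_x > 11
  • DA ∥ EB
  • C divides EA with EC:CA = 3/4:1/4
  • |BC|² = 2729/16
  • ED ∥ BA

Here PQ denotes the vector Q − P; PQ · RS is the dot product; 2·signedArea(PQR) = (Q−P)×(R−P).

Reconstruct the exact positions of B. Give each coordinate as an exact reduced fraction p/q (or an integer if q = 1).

B = (12, 2)

1. B_x = 12  [ED ∥ BA ∩ DA ∥ EB]
2. B_y = 2  [ED ∥ BA ∩ DA ∥ EB]
   → B = (12, 2)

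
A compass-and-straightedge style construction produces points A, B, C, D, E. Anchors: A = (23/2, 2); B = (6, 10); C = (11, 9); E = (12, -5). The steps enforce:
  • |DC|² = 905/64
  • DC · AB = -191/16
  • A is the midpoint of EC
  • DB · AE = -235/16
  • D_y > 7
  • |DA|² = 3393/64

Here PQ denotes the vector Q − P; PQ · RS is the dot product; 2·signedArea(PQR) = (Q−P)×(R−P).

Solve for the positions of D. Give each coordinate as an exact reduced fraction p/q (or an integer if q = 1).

1. D_x = 59/8  [DB · AE = -235/16 ∩ DC · AB = -191/16]
2. D_y = 8  [DB · AE = -235/16 ∩ DC · AB = -191/16]
   → D = (59/8, 8)

D = (59/8, 8)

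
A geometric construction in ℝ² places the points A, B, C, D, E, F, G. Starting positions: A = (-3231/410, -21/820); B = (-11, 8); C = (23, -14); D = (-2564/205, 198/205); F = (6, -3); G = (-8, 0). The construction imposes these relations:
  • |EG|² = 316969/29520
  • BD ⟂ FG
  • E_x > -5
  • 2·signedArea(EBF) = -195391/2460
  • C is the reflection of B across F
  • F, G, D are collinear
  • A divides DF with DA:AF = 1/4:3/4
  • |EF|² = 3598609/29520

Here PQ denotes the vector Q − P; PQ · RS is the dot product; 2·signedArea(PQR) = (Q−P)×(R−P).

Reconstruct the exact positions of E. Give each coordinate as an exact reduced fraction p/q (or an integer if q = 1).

1. E_x = -5899/1230  [line 11·x + 17·y + 158491/2460 = 0 ∩ |EG|² = 316969/29520]
2. E_y = -563/820  [line 11·x + 17·y + 158491/2460 = 0 ∩ |EG|² = 316969/29520]
   → E = (-5899/1230, -563/820)

E = (-5899/1230, -563/820)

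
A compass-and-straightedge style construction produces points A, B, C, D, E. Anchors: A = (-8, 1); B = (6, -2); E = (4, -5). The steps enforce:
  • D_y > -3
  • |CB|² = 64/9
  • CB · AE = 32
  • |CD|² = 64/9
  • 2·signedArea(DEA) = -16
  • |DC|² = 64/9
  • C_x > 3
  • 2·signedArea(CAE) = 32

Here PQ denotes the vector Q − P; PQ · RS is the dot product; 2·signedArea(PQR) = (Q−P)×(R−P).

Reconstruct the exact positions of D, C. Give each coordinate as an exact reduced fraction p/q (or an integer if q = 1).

C = (10/3, -2)
D = (2/3, -2)

1. C_x = 10/3  [CB · AE = 32 ∩ 2·signedArea(CAE) = 32]
2. C_y = -2  [CB · AE = 32 ∩ 2·signedArea(CAE) = 32]
   → C = (10/3, -2)
3. D_x = 2/3  [line -6·x + -12·y + -20 = 0 ∩ |DC|² = 64/9]
4. D_y = -2  [line -6·x + -12·y + -20 = 0 ∩ |DC|² = 64/9]
   → D = (2/3, -2)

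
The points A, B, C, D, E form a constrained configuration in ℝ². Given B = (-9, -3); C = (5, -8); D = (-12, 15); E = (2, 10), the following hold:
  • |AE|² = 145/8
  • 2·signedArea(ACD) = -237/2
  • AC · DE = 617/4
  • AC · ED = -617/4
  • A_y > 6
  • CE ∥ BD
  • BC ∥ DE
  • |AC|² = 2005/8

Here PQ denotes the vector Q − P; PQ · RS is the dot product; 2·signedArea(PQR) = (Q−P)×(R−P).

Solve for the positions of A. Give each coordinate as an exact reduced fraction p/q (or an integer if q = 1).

A = (-3/4, 27/4)

1. A_x = -3/4  [AC · ED = -617/4 ∩ 2·signedArea(ACD) = -237/2]
2. A_y = 27/4  [AC · ED = -617/4 ∩ 2·signedArea(ACD) = -237/2]
   → A = (-3/4, 27/4)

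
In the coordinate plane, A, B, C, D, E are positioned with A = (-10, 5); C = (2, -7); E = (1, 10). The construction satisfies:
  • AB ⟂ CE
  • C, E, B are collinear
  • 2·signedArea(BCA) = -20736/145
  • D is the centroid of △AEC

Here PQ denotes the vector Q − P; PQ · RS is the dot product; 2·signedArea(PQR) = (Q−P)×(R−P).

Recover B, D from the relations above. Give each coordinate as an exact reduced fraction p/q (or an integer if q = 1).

B = (182/145, 821/145)
D = (-7/3, 8/3)

1. B_x = 182/145  [C, E, B are collinear ∩ AB ⟂ CE]
2. B_y = 821/145  [C, E, B are collinear ∩ AB ⟂ CE]
   → B = (182/145, 821/145)
3. D_x = -7/3  [D is the centroid of △AEC]
4. D_y = 8/3  [D is the centroid of △AEC]
   → D = (-7/3, 8/3)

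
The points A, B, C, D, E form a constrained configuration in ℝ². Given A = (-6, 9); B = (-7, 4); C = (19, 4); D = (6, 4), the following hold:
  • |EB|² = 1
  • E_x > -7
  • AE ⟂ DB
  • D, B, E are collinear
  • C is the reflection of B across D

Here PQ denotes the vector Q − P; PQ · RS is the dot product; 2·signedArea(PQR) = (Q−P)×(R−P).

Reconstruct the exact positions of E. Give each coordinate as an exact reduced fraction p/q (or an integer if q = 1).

1. E_x = -6  [D, B, E are collinear ∩ AE ⟂ DB]
2. E_y = 4  [D, B, E are collinear ∩ AE ⟂ DB]
   → E = (-6, 4)

E = (-6, 4)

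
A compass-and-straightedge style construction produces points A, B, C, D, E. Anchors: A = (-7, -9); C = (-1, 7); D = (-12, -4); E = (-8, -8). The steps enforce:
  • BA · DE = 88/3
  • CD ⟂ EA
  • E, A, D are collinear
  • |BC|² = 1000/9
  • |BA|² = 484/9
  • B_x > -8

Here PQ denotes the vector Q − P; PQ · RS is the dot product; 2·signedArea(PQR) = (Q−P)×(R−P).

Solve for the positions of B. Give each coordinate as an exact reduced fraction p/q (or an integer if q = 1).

B = (-7, -5/3)

1. B_x = -7  [line -4·x + 4·y + -64/3 = 0 ∩ |BA|² = 484/9]
2. B_y = -5/3  [line -4·x + 4·y + -64/3 = 0 ∩ |BA|² = 484/9]
   → B = (-7, -5/3)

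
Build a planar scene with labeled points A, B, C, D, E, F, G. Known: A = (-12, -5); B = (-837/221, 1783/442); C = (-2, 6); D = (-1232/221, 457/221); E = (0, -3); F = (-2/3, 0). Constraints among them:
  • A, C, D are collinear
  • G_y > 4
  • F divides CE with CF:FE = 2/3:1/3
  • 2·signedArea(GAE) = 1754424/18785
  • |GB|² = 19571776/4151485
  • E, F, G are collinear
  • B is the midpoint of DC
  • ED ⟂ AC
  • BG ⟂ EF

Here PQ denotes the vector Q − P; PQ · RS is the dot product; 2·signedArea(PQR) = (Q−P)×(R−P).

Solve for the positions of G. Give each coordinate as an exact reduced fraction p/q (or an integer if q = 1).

G = (-31329/18785, 169251/37570)

1. G_x = -31329/18785  [E, F, G are collinear ∩ BG ⟂ EF]
2. G_y = 169251/37570  [E, F, G are collinear ∩ BG ⟂ EF]
   → G = (-31329/18785, 169251/37570)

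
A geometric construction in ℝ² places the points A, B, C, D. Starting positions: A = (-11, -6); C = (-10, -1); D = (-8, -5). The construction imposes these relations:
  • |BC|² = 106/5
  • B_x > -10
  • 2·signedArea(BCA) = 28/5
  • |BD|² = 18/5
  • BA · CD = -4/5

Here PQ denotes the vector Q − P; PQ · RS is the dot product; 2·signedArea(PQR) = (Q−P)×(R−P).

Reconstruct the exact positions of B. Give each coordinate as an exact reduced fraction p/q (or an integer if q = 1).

1. B_x = -49/5  [2·signedArea(BCA) = 28/5 ∩ BA · CD = -4/5]
2. B_y = -28/5  [2·signedArea(BCA) = 28/5 ∩ BA · CD = -4/5]
   → B = (-49/5, -28/5)

B = (-49/5, -28/5)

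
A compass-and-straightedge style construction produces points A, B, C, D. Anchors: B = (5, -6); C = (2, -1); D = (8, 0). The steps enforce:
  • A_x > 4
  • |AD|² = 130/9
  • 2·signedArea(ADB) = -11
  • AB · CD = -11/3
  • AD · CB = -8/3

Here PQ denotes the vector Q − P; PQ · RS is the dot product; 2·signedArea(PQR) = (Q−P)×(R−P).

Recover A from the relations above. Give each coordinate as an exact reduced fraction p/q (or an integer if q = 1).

1. A_x = 5  [AB · CD = -11/3 ∩ AD · CB = -8/3]
2. A_y = -7/3  [AB · CD = -11/3 ∩ AD · CB = -8/3]
   → A = (5, -7/3)

A = (5, -7/3)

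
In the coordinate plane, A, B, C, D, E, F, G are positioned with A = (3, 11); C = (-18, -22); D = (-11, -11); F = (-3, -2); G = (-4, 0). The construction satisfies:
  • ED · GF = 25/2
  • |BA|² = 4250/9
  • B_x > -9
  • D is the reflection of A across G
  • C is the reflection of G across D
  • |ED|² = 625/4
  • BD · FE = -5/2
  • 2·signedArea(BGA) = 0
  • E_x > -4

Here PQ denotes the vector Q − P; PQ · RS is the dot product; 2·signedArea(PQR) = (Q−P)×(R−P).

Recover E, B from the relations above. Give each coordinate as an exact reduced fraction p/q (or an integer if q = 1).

1. E_x = -7/2  [line -1·x + 2·y + -3/2 = 0 ∩ |ED|² = 625/4]
2. E_y = -1  [line -1·x + 2·y + -3/2 = 0 ∩ |ED|² = 625/4]
   → E = (-7/2, -1)
3. B_x = -26/3  [2·signedArea(BGA) = 0 ∩ BD · FE = -5/2]
4. B_y = -22/3  [2·signedArea(BGA) = 0 ∩ BD · FE = -5/2]
   → B = (-26/3, -22/3)

B = (-26/3, -22/3)
E = (-7/2, -1)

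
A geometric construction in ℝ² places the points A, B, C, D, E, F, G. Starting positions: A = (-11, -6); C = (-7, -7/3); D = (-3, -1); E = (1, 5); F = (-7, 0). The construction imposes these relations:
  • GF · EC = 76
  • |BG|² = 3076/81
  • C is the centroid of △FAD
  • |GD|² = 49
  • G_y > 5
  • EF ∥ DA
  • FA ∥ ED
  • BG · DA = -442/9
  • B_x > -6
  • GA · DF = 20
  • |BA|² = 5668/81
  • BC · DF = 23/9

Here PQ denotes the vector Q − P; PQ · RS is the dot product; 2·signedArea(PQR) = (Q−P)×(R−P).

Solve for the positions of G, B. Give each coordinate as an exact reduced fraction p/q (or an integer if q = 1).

1. G_x = -3  [GF · EC = 76 ∩ GA · DF = 20]
2. G_y = 6  [GF · EC = 76 ∩ GA · DF = 20]
   → G = (-3, 6)
3. B_x = -17/3  [BC · DF = 23/9 ∩ BG · DA = -442/9]
4. B_y = 4/9  [BC · DF = 23/9 ∩ BG · DA = -442/9]
   → B = (-17/3, 4/9)

B = (-17/3, 4/9)
G = (-3, 6)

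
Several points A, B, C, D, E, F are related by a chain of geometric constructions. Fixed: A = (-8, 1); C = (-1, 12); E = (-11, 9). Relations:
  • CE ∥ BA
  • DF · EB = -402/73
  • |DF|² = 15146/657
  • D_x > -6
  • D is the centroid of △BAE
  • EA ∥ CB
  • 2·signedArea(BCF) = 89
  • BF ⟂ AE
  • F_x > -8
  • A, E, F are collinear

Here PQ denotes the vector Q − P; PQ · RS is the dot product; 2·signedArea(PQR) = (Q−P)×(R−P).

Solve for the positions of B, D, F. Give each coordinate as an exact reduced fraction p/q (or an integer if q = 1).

1. B_x = 2  [CE ∥ BA ∩ EA ∥ CB]
2. B_y = 4  [CE ∥ BA ∩ EA ∥ CB]
   → B = (2, 4)
3. D_x = -17/3  [D is the centroid of △BAE]
4. D_y = 14/3  [D is the centroid of △BAE]
   → D = (-17/3, 14/3)
5. F_x = -566/73  [A, E, F are collinear ∩ BF ⟂ AE]
6. F_y = 25/73  [A, E, F are collinear ∩ BF ⟂ AE]
   → F = (-566/73, 25/73)

B = (2, 4)
D = (-17/3, 14/3)
F = (-566/73, 25/73)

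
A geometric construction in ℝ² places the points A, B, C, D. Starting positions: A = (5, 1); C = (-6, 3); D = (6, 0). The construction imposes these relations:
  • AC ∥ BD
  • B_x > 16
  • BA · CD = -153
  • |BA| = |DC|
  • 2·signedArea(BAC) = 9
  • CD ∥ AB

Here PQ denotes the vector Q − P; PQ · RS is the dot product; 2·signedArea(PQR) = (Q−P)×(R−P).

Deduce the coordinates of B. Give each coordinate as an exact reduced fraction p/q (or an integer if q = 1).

1. B_x = 17  [AC ∥ BD ∩ CD ∥ AB]
2. B_y = -2  [AC ∥ BD ∩ CD ∥ AB]
   → B = (17, -2)

B = (17, -2)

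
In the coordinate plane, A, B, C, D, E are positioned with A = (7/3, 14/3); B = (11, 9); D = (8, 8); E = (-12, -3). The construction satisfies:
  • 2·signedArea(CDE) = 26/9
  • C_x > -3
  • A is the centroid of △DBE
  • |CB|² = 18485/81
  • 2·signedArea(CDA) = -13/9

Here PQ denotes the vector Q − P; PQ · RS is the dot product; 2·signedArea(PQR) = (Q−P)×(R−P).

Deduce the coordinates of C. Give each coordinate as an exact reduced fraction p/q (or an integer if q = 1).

1. C_x = -22/9  [2·signedArea(CDE) = 26/9 ∩ 2·signedArea(CDA) = -13/9]
2. C_y = 19/9  [2·signedArea(CDE) = 26/9 ∩ 2·signedArea(CDA) = -13/9]
   → C = (-22/9, 19/9)

C = (-22/9, 19/9)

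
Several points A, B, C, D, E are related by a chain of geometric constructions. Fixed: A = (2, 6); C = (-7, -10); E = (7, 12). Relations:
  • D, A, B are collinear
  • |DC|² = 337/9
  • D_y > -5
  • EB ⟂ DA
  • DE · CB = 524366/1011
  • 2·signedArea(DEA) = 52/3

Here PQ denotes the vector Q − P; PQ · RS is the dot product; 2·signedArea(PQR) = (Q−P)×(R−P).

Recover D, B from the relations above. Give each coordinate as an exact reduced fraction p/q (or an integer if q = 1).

1. D_x = -4  [line 6·x + -5·y + 2/3 = 0 ∩ |DC|² = 337/9]
2. D_y = -14/3  [line 6·x + -5·y + 2/3 = 0 ∩ |DC|² = 337/9]
   → D = (-4, -14/3)
3. B_x = 1943/337  [D, A, B are collinear ∩ EB ⟂ DA]
4. B_y = 4278/337  [D, A, B are collinear ∩ EB ⟂ DA]
   → B = (1943/337, 4278/337)

B = (1943/337, 4278/337)
D = (-4, -14/3)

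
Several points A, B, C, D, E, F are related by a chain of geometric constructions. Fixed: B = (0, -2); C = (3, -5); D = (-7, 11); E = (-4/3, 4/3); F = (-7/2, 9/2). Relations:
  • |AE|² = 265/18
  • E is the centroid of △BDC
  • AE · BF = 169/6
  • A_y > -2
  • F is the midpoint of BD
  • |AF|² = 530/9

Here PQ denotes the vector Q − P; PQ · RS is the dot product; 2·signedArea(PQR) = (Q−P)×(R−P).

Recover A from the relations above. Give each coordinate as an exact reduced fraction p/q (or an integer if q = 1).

A = (5/6, -11/6)

1. A_x = 5/6  [line 7/2·x + -13/2·y + -89/6 = 0 ∩ |AF|² = 530/9]
2. A_y = -11/6  [line 7/2·x + -13/2·y + -89/6 = 0 ∩ |AF|² = 530/9]
   → A = (5/6, -11/6)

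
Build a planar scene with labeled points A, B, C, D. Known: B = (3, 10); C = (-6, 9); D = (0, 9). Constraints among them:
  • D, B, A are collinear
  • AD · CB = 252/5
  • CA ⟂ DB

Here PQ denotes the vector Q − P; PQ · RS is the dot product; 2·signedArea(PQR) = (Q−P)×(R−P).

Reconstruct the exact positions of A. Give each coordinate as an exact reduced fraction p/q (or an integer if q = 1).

1. A_x = -27/5  [D, B, A are collinear ∩ CA ⟂ DB]
2. A_y = 36/5  [D, B, A are collinear ∩ CA ⟂ DB]
   → A = (-27/5, 36/5)

A = (-27/5, 36/5)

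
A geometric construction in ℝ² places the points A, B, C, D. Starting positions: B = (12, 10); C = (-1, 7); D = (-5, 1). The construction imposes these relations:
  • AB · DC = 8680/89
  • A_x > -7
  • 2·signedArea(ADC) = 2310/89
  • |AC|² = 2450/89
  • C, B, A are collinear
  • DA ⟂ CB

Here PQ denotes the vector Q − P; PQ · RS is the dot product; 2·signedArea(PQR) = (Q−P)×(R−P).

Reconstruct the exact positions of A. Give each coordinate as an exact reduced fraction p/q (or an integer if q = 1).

1. A_x = -544/89  [C, B, A are collinear ∩ DA ⟂ CB]
2. A_y = 518/89  [C, B, A are collinear ∩ DA ⟂ CB]
   → A = (-544/89, 518/89)

A = (-544/89, 518/89)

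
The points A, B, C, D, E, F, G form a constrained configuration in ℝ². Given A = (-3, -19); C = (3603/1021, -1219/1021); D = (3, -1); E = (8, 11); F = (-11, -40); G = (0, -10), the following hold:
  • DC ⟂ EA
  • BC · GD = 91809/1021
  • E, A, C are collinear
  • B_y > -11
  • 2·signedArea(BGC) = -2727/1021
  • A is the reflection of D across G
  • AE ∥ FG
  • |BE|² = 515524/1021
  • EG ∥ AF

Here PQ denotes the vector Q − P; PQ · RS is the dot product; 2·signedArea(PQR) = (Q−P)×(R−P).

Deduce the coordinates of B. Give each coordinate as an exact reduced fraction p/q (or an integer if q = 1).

B = (270/1021, -10309/1021)

1. B_x = 270/1021  [2·signedArea(BGC) = -2727/1021 ∩ BC · GD = 91809/1021]
2. B_y = -10309/1021  [2·signedArea(BGC) = -2727/1021 ∩ BC · GD = 91809/1021]
   → B = (270/1021, -10309/1021)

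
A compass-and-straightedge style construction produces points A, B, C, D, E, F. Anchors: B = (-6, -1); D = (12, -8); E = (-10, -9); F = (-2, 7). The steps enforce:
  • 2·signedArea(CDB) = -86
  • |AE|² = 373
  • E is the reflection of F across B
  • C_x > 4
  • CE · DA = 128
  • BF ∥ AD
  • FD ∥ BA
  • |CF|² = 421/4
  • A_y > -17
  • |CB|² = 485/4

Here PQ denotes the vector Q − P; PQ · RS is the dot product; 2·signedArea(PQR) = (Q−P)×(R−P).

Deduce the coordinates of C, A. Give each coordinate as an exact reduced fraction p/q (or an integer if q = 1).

1. C_x = 5  [line -7·x + -18·y + 26 = 0 ∩ |CB|² = 485/4]
2. C_y = -1/2  [line -7·x + -18·y + 26 = 0 ∩ |CB|² = 485/4]
   → C = (5, -1/2)
3. A_x = 8  [BF ∥ AD ∩ FD ∥ BA]
4. A_y = -16  [BF ∥ AD ∩ FD ∥ BA]
   → A = (8, -16)

A = (8, -16)
C = (5, -1/2)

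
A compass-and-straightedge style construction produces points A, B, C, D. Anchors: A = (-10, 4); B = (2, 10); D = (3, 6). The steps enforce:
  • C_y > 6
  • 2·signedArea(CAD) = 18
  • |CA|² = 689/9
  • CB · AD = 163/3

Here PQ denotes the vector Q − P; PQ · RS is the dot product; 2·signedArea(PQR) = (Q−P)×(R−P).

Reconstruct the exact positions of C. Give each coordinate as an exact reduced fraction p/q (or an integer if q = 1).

C = (-5/3, 20/3)

1. C_x = -5/3  [CB · AD = 163/3 ∩ 2·signedArea(CAD) = 18]
2. C_y = 20/3  [CB · AD = 163/3 ∩ 2·signedArea(CAD) = 18]
   → C = (-5/3, 20/3)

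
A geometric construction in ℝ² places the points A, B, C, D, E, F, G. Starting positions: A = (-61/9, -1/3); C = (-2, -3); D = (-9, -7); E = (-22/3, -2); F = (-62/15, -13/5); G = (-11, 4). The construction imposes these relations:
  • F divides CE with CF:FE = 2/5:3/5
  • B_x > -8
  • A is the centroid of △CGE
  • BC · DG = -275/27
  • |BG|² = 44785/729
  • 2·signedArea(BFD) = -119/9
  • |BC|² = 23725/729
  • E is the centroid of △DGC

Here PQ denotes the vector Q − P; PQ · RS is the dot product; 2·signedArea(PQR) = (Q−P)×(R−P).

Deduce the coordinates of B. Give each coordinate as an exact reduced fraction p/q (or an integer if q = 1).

B = (-208/27, -28/9)

1. B_x = -208/27  [2·signedArea(BFD) = -119/9 ∩ BC · DG = -275/27]
2. B_y = -28/9  [2·signedArea(BFD) = -119/9 ∩ BC · DG = -275/27]
   → B = (-208/27, -28/9)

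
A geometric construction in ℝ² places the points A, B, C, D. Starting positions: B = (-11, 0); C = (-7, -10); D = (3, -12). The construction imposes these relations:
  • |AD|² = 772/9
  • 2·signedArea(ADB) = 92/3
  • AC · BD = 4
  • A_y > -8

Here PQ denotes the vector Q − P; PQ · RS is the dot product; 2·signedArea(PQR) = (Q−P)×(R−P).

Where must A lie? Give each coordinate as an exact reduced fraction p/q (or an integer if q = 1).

1. A_x = -5  [2·signedArea(ADB) = 92/3 ∩ AC · BD = 4]
2. A_y = -22/3  [2·signedArea(ADB) = 92/3 ∩ AC · BD = 4]
   → A = (-5, -22/3)

A = (-5, -22/3)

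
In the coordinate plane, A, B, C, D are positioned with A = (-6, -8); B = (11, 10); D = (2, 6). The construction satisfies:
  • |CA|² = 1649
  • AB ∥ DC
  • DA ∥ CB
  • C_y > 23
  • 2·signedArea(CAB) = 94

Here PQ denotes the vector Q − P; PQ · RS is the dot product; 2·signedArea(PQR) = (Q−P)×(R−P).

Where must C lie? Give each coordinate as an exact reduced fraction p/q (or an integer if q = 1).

C = (19, 24)

1. C_x = 19  [DA ∥ CB ∩ AB ∥ DC]
2. C_y = 24  [DA ∥ CB ∩ AB ∥ DC]
   → C = (19, 24)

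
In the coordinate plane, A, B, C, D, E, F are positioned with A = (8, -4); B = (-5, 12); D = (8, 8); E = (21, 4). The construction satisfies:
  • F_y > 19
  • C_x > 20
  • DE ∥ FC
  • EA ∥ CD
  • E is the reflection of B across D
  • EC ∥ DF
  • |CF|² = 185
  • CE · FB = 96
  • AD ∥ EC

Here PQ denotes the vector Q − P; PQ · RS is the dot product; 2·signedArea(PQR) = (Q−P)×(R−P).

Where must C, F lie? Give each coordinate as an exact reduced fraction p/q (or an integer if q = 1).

1. C_x = 21  [EA ∥ CD ∩ AD ∥ EC]
2. C_y = 16  [EA ∥ CD ∩ AD ∥ EC]
   → C = (21, 16)
3. F_x = 8  [DE ∥ FC ∩ EC ∥ DF]
4. F_y = 20  [DE ∥ FC ∩ EC ∥ DF]
   → F = (8, 20)

C = (21, 16)
F = (8, 20)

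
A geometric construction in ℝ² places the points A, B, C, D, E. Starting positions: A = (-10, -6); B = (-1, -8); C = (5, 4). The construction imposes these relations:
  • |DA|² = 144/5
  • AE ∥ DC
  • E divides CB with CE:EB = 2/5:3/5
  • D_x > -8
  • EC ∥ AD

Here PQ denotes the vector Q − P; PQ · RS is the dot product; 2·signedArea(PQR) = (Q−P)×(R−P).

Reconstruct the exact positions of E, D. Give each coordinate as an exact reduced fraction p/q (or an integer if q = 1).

1. E_x = 13/5  [E divides CB with CE:EB = 2/5:3/5]
2. E_y = -4/5  [E divides CB with CE:EB = 2/5:3/5]
   → E = (13/5, -4/5)
3. D_x = -38/5  [AE ∥ DC ∩ EC ∥ AD]
4. D_y = -6/5  [AE ∥ DC ∩ EC ∥ AD]
   → D = (-38/5, -6/5)

D = (-38/5, -6/5)
E = (13/5, -4/5)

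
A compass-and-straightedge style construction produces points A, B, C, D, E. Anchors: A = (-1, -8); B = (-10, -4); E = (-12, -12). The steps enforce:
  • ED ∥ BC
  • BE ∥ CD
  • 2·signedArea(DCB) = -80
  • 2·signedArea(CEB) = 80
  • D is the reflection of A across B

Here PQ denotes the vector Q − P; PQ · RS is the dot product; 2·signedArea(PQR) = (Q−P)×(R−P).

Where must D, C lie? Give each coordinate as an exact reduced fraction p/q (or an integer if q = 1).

1. D_x = -19  [D is the reflection of A across B]
2. D_y = 0  [D is the reflection of A across B]
   → D = (-19, 0)
3. C_x = -17  [BE ∥ CD ∩ ED ∥ BC]
4. C_y = 8  [BE ∥ CD ∩ ED ∥ BC]
   → C = (-17, 8)

C = (-17, 8)
D = (-19, 0)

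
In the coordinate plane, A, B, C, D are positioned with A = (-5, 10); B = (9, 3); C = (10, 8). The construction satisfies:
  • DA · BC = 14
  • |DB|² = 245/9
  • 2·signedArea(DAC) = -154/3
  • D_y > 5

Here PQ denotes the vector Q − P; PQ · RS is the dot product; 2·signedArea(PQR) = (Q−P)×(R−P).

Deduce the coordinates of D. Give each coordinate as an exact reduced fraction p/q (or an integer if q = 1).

1. D_x = 13/3  [DA · BC = 14 ∩ 2·signedArea(DAC) = -154/3]
2. D_y = 16/3  [DA · BC = 14 ∩ 2·signedArea(DAC) = -154/3]
   → D = (13/3, 16/3)

D = (13/3, 16/3)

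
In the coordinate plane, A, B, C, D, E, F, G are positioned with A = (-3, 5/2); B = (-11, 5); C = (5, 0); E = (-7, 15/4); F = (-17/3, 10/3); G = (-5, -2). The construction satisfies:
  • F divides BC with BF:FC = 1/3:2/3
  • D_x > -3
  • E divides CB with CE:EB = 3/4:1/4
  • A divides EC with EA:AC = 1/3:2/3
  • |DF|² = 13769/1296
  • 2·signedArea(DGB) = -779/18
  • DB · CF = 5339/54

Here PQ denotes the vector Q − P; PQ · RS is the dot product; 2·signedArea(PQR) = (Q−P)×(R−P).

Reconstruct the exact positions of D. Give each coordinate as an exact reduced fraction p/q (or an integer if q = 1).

1. D_x = -23/9  [DB · CF = 5339/54 ∩ 2·signedArea(DGB) = -779/18]
2. D_y = 85/36  [DB · CF = 5339/54 ∩ 2·signedArea(DGB) = -779/18]
   → D = (-23/9, 85/36)

D = (-23/9, 85/36)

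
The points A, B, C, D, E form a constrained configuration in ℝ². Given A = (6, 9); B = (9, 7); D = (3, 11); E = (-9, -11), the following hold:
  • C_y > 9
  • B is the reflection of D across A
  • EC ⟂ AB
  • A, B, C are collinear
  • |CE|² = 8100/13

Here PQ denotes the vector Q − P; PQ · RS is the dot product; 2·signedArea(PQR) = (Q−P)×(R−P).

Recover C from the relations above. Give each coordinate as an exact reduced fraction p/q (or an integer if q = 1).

1. C_x = 63/13  [A, B, C are collinear ∩ EC ⟂ AB]
2. C_y = 127/13  [A, B, C are collinear ∩ EC ⟂ AB]
   → C = (63/13, 127/13)

C = (63/13, 127/13)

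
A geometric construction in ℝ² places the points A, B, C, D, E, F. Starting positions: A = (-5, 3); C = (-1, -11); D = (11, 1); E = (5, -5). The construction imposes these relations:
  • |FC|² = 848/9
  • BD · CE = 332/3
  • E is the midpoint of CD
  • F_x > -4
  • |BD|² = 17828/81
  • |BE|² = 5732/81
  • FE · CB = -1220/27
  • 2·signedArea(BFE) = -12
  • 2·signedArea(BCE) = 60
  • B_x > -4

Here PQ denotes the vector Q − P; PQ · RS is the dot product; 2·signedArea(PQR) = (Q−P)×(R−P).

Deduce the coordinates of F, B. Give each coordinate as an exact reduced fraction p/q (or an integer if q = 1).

B = (-29/9, -29/9)
F = (-11/3, -5/3)

1. B_x = -29/9  [2·signedArea(BCE) = 60 ∩ BD · CE = 332/3]
2. B_y = -29/9  [2·signedArea(BCE) = 60 ∩ BD · CE = 332/3]
   → B = (-29/9, -29/9)
3. F_x = -11/3  [FE · CB = -1220/27 ∩ 2·signedArea(BFE) = -12]
4. F_y = -5/3  [FE · CB = -1220/27 ∩ 2·signedArea(BFE) = -12]
   → F = (-11/3, -5/3)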